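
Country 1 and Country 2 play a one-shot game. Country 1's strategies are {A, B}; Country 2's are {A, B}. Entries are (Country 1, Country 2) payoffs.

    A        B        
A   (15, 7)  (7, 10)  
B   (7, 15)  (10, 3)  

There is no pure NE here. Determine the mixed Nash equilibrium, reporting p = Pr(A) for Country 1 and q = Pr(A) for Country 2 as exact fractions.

p = 4/5, q = 3/11

In a mixed NE each player is indifferent between their pure strategies, so the opponent's mix sets the indifference.
Country 2 indifferent between A and B: p·7 + (1−p)·15 = p·10 + (1−p)·3 ⟹ 15 + (-8)p = 3 + 7p ⟹ p = 4/5.
Country 1 indifferent between A and B: q·15 + (1−q)·7 = q·7 + (1−q)·10 ⟹ 7 + 8q = 10 + (-3)q ⟹ q = 3/11.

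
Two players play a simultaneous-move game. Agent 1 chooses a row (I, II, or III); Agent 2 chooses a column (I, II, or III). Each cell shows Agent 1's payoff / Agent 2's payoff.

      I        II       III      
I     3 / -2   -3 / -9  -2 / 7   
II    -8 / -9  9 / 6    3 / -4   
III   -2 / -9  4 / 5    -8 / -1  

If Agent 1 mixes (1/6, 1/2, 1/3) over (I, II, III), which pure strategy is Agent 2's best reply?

II

Agent 2's best reply maximizes expected payoff against the mix.
I: (1/6)·(-2) + (1/2)·(-9) + (1/3)·(-9) = -47/6
II: (1/6)·(-9) + (1/2)·6 + (1/3)·5 = 19/6
III: (1/6)·7 + (1/2)·(-4) + (1/3)·(-1) = -7/6
Highest expected payoff is 19/6, from II.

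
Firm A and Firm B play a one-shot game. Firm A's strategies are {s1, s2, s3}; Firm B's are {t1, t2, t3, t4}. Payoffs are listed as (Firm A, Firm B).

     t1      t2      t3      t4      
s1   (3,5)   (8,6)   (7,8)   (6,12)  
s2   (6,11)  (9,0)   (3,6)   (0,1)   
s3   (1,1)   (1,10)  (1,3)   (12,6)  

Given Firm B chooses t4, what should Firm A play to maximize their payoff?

s3

With Firm B fixed at t4, Firm A's payoffs are: s1 → 6, s2 → 0, s3 → 12.
The maximum is 12, achieved by s3.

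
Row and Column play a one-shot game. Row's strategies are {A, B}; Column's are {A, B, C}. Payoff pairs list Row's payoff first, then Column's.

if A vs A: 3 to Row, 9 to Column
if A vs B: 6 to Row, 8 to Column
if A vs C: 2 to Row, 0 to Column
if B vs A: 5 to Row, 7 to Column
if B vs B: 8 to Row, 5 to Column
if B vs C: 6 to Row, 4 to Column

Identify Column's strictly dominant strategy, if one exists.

A strategy is strictly dominant if it gives Column a strictly higher payoff than every other strategy, against every choice by the opponent.
A strictly dominates: vs A: 9 > each of {8, 0}; vs B: 7 > each of {5, 4}.

A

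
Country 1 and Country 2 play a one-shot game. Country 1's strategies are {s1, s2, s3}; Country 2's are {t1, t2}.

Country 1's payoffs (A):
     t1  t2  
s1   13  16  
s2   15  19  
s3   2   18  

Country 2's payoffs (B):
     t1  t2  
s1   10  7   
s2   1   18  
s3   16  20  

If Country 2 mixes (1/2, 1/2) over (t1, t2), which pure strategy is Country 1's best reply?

s2

Country 1's best reply maximizes expected payoff against the mix.
s1: (1/2)·13 + (1/2)·16 = 29/2
s2: (1/2)·15 + (1/2)·19 = 17
s3: (1/2)·2 + (1/2)·18 = 10
Highest expected payoff is 17, from s2.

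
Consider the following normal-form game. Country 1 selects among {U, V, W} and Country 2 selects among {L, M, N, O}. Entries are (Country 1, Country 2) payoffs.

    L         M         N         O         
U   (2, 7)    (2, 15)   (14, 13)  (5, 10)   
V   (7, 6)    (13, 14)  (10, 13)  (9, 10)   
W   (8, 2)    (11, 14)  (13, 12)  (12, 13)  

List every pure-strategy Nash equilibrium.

Find each player's best response to every opponent strategy; NE are the intersections.
Country 1's best responses — vs L: W (payoff 8); vs M: V (payoff 13); vs N: U (payoff 14); vs O: W (payoff 12).
Country 2's best responses — vs U: M (payoff 15); vs V: M (payoff 14); vs W: M (payoff 14).
The only mutual best response is (V, M); neither player gains by switching there.

(V, M)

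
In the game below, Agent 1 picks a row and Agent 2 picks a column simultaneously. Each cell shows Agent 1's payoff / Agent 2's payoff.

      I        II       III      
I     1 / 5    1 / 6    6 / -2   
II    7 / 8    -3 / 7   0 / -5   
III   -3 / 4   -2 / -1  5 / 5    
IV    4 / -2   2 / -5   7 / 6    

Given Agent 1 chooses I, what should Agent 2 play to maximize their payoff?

II

With Agent 1 fixed at I, Agent 2's payoffs are: I → 5, II → 6, III → -2.
The maximum is 6, achieved by II.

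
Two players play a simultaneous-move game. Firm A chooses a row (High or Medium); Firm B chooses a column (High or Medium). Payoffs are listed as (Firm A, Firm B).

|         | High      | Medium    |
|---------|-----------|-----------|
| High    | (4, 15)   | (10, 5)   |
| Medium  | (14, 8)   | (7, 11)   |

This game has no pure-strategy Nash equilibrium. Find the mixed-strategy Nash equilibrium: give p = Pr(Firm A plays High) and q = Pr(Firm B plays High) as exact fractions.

p = 3/13, q = 3/13

In a mixed NE each player is indifferent between their pure strategies, so the opponent's mix sets the indifference.
Firm B indifferent between High and Medium: p·15 + (1−p)·8 = p·5 + (1−p)·11 ⟹ 8 + 7p = 11 + (-6)p ⟹ p = 3/13.
Firm A indifferent between High and Medium: q·4 + (1−q)·10 = q·14 + (1−q)·7 ⟹ 10 + (-6)q = 7 + 7q ⟹ q = 3/13.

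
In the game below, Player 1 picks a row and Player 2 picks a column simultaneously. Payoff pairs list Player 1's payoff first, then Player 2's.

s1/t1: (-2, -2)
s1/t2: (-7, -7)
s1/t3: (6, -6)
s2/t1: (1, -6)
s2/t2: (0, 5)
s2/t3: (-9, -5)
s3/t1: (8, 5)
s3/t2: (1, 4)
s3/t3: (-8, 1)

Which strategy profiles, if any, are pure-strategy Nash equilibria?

A profile is a Nash equilibrium when each player is best-responding to the other.
Player 1's best responses — vs t1: s3 (payoff 8); vs t2: s3 (payoff 1); vs t3: s1 (payoff 6).
Player 2's best responses — vs s1: t1 (payoff -2); vs s2: t2 (payoff 5); vs s3: t1 (payoff 5).
The only mutual best response is (s3, t1); neither player gains by switching there.

(s3, t1)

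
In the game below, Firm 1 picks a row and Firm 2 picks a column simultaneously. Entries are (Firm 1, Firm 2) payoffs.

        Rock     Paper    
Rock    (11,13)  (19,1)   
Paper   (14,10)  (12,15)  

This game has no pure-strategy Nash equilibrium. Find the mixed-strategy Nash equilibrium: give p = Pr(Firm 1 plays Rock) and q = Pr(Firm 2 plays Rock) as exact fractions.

Each player's mixing probability is pinned down by making the *other* player indifferent.
Firm 2 indifferent between Rock and Paper: p·13 + (1−p)·10 = p·1 + (1−p)·15 ⟹ 10 + 3p = 15 + (-14)p ⟹ p = 5/17.
Firm 1 indifferent between Rock and Paper: q·11 + (1−q)·19 = q·14 + (1−q)·12 ⟹ 19 + (-8)q = 12 + 2q ⟹ q = 7/10.

p = 5/17, q = 7/10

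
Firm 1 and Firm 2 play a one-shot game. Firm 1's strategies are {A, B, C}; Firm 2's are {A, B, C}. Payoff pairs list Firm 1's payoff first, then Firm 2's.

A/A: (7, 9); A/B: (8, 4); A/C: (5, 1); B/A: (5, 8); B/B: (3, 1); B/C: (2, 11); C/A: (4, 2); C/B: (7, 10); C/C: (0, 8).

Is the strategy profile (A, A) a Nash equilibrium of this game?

Yes

Holding Firm 2 at A: Firm 1 gets 7 from A, versus 5 from B, 4 from C. No profitable deviation for Firm 1.
Holding Firm 1 at A: Firm 2 gets 9 from A, versus 4 from B, 1 from C. No profitable deviation for Firm 2 either.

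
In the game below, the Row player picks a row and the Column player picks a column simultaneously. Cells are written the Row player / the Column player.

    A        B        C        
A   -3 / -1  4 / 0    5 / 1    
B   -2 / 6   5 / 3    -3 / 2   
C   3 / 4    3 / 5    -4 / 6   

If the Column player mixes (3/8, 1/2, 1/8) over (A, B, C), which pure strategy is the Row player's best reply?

The Row player's best reply maximizes expected payoff against the mix.
A: (3/8)·(-3) + (1/2)·4 + (1/8)·5 = 3/2
B: (3/8)·(-2) + (1/2)·5 + (1/8)·(-3) = 11/8
C: (3/8)·3 + (1/2)·3 + (1/8)·(-4) = 17/8
Highest expected payoff is 17/8, from C.

C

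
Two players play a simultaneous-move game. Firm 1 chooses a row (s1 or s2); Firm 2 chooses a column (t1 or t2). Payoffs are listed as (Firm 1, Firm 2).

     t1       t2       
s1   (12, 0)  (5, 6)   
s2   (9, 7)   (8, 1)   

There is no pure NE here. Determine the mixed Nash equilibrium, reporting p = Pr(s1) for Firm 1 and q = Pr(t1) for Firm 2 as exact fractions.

p = 1/2, q = 1/2

Each player's mixing probability is pinned down by making the *other* player indifferent.
Firm 2 indifferent between t1 and t2: p·0 + (1−p)·7 = p·6 + (1−p)·1 ⟹ 7 + (-7)p = 1 + 5p ⟹ p = 1/2.
Firm 1 indifferent between s1 and s2: q·12 + (1−q)·5 = q·9 + (1−q)·8 ⟹ 5 + 7q = 8 + 1q ⟹ q = 1/2.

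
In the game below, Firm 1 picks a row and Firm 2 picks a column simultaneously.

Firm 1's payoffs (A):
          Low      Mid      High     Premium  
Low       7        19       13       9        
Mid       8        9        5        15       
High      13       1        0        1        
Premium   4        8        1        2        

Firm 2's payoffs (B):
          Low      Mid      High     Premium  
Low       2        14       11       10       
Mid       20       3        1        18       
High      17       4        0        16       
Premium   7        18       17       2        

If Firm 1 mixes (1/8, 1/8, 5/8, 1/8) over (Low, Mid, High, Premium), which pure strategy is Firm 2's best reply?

Compute Firm 2's expected payoff from each pure strategy against the given mix.
Low: (1/8)·2 + (1/8)·20 + (5/8)·17 + (1/8)·7 = 57/4
Mid: (1/8)·14 + (1/8)·3 + (5/8)·4 + (1/8)·18 = 55/8
High: (1/8)·11 + (1/8)·1 + (5/8)·0 + (1/8)·17 = 29/8
Premium: (1/8)·10 + (1/8)·18 + (5/8)·16 + (1/8)·2 = 55/4
Highest expected payoff is 57/4, from Low.

Low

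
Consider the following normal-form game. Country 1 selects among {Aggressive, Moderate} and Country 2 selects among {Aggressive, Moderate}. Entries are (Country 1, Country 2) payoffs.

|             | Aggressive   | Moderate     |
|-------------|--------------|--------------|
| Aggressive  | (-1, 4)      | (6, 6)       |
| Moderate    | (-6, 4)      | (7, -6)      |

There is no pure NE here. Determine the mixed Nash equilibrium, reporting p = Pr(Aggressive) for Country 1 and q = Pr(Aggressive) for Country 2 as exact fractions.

p = 5/6, q = 1/6

In a mixed NE each player is indifferent between their pure strategies, so the opponent's mix sets the indifference.
Country 2 indifferent between Aggressive and Moderate: p·4 + (1−p)·4 = p·6 + (1−p)·(-6) ⟹ 4 + 0p = (-6) + 12p ⟹ p = 5/6.
Country 1 indifferent between Aggressive and Moderate: q·(-1) + (1−q)·6 = q·(-6) + (1−q)·7 ⟹ 6 + (-7)q = 7 + (-13)q ⟹ q = 1/6.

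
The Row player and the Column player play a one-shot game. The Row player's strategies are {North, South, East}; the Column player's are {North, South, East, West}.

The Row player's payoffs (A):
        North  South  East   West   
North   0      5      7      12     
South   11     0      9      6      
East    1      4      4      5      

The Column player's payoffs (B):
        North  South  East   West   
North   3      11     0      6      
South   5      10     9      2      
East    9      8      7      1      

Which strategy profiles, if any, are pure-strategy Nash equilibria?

(North, South)

Find each player's best response to every opponent strategy; NE are the intersections.
The Row player's best responses — vs North: South (payoff 11); vs South: North (payoff 5); vs East: South (payoff 9); vs West: North (payoff 12).
The Column player's best responses — vs North: South (payoff 11); vs South: South (payoff 10); vs East: North (payoff 9).
The only mutual best response is (North, South); neither player gains by switching there.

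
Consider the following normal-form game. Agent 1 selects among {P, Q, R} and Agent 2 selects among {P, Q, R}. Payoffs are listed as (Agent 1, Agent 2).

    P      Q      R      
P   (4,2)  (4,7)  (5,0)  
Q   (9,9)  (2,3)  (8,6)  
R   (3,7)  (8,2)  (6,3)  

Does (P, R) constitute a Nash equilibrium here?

Holding Agent 2 at R: Agent 1 gets 5 from P but could get 8 by switching to Q. Agent 1 has a profitable deviation.

No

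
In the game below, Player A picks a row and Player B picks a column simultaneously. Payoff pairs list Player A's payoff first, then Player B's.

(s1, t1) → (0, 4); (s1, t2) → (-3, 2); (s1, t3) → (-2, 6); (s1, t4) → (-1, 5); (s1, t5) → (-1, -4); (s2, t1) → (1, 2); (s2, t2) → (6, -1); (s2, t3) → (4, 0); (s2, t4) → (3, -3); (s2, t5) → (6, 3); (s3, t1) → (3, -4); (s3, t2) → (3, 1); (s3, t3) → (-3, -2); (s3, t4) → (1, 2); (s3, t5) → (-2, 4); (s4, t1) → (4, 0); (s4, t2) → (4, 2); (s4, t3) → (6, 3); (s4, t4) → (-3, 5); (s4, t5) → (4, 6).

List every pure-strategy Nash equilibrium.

Find each player's best response to every opponent strategy; NE are the intersections.
Player A's best responses — vs t1: s4 (payoff 4); vs t2: s2 (payoff 6); vs t3: s4 (payoff 6); vs t4: s2 (payoff 3); vs t5: s2 (payoff 6).
Player B's best responses — vs s1: t3 (payoff 6); vs s2: t5 (payoff 3); vs s3: t5 (payoff 4); vs s4: t5 (payoff 6).
The only mutual best response is (s2, t5); neither player gains by switching there.

(s2, t5)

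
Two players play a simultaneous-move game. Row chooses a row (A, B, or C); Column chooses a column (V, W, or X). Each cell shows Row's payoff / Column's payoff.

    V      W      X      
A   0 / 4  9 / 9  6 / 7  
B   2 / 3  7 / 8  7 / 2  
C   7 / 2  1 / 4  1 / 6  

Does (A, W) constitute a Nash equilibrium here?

Yes

Holding Column at W: Row gets 9 from A, versus 7 from B, 1 from C. No profitable deviation for Row.
Holding Row at A: Column gets 9 from W, versus 4 from V, 7 from X. No profitable deviation for Column either.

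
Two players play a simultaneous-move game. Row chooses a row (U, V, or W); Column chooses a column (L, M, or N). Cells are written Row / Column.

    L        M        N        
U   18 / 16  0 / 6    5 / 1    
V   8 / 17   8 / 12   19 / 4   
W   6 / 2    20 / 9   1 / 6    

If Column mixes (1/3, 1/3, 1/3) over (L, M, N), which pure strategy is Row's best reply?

V

Row's best reply maximizes expected payoff against the mix.
U: (1/3)·18 + (1/3)·0 + (1/3)·5 = 23/3
V: (1/3)·8 + (1/3)·8 + (1/3)·19 = 35/3
W: (1/3)·6 + (1/3)·20 + (1/3)·1 = 9
Highest expected payoff is 35/3, from V.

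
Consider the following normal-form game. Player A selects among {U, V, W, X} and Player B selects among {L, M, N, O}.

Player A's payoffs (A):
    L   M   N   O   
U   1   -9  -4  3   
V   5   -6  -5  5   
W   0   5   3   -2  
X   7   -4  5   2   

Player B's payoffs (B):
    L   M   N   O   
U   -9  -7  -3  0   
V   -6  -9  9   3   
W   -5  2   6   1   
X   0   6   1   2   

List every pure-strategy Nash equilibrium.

A profile is a Nash equilibrium when each player is best-responding to the other.
Player A's best responses — vs L: X (payoff 7); vs M: W (payoff 5); vs N: X (payoff 5); vs O: V (payoff 5).
Player B's best responses — vs U: O (payoff 0); vs V: N (payoff 9); vs W: N (payoff 6); vs X: M (payoff 6).
No cell has both players best-responding. For instance, Player A's best reply to M is W, but against W Player B prefers N over M.

None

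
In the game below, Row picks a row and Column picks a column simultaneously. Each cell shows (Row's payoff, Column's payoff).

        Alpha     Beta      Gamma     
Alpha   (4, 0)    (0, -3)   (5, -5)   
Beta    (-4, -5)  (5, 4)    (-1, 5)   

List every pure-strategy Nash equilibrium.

(Alpha, Alpha)

A profile is a Nash equilibrium when each player is best-responding to the other.
Row's best responses — vs Alpha: Alpha (payoff 4); vs Beta: Beta (payoff 5); vs Gamma: Alpha (payoff 5).
Column's best responses — vs Alpha: Alpha (payoff 0); vs Beta: Gamma (payoff 5).
The only mutual best response is (Alpha, Alpha); neither player gains by switching there.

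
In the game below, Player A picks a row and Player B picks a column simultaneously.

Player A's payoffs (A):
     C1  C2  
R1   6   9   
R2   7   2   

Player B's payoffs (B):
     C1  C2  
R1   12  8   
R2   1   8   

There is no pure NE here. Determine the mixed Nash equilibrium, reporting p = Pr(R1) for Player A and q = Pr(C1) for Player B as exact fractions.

In a mixed NE each player is indifferent between their pure strategies, so the opponent's mix sets the indifference.
Player B indifferent between C1 and C2: p·12 + (1−p)·1 = p·8 + (1−p)·8 ⟹ 1 + 11p = 8 + 0p ⟹ p = 7/11.
Player A indifferent between R1 and R2: q·6 + (1−q)·9 = q·7 + (1−q)·2 ⟹ 9 + (-3)q = 2 + 5q ⟹ q = 7/8.

p = 7/11, q = 7/8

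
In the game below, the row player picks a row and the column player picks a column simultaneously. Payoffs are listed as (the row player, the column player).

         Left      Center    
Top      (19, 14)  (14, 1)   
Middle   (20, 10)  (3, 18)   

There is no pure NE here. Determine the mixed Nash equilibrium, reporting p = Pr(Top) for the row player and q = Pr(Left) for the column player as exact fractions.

Each player's mixing probability is pinned down by making the *other* player indifferent.
The column player indifferent between Left and Center: p·14 + (1−p)·10 = p·1 + (1−p)·18 ⟹ 10 + 4p = 18 + (-17)p ⟹ p = 8/21.
The row player indifferent between Top and Middle: q·19 + (1−q)·14 = q·20 + (1−q)·3 ⟹ 14 + 5q = 3 + 17q ⟹ q = 11/12.

p = 8/21, q = 11/12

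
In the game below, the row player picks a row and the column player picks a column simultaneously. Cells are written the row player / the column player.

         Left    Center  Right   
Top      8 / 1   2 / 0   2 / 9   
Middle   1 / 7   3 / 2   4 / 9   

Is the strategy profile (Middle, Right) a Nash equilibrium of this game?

Holding the column player at Right: the row player gets 4 from Middle, versus 2 from Top. No profitable deviation for the row player.
Holding the row player at Middle: the column player gets 9 from Right, versus 7 from Left, 2 from Center. No profitable deviation for the column player either.

Yes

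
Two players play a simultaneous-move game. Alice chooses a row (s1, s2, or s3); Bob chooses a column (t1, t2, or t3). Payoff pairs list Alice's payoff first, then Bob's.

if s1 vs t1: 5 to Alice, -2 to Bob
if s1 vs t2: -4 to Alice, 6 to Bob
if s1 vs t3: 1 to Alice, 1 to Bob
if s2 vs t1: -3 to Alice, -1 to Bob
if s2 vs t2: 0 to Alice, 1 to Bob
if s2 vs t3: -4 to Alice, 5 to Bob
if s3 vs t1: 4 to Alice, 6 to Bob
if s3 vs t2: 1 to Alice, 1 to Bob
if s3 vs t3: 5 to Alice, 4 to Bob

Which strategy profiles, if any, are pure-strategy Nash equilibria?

There is no pure-strategy Nash equilibrium

Check mutual best responses: a cell is a NE iff neither player can gain by unilaterally deviating.
Alice's best responses — vs t1: s1 (payoff 5); vs t2: s3 (payoff 1); vs t3: s3 (payoff 5).
Bob's best responses — vs s1: t2 (payoff 6); vs s2: t3 (payoff 5); vs s3: t1 (payoff 6).
No cell has both players best-responding. For instance, Alice's best reply to t3 is s3, but against s3 Bob prefers t1 over t3.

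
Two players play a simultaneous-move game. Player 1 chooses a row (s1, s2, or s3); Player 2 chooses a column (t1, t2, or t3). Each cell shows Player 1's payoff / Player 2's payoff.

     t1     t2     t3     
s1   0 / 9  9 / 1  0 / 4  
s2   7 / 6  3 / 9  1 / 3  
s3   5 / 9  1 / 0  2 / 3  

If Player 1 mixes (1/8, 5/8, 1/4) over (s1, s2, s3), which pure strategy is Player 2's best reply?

Player 2's best reply maximizes expected payoff against the mix.
t1: (1/8)·9 + (5/8)·6 + (1/4)·9 = 57/8
t2: (1/8)·1 + (5/8)·9 + (1/4)·0 = 23/4
t3: (1/8)·4 + (5/8)·3 + (1/4)·3 = 25/8
Highest expected payoff is 57/8, from t1.

t1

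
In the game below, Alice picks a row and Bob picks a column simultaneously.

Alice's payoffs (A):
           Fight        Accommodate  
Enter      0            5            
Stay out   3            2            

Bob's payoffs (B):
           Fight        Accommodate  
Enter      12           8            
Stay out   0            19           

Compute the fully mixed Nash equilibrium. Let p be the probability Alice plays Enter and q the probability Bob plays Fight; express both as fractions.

Each player's mixing probability is pinned down by making the *other* player indifferent.
Bob indifferent between Fight and Accommodate: p·12 + (1−p)·0 = p·8 + (1−p)·19 ⟹ 0 + 12p = 19 + (-11)p ⟹ p = 19/23.
Alice indifferent between Enter and Stay out: q·0 + (1−q)·5 = q·3 + (1−q)·2 ⟹ 5 + (-5)q = 2 + 1q ⟹ q = 1/2.

p = 19/23, q = 1/2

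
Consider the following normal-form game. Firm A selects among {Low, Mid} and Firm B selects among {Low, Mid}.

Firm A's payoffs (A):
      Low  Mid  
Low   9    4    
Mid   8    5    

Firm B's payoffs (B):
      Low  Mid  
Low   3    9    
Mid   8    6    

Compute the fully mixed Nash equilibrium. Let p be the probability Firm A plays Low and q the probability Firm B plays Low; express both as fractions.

p = 1/4, q = 1/2

In a mixed NE each player is indifferent between their pure strategies, so the opponent's mix sets the indifference.
Firm B indifferent between Low and Mid: p·3 + (1−p)·8 = p·9 + (1−p)·6 ⟹ 8 + (-5)p = 6 + 3p ⟹ p = 1/4.
Firm A indifferent between Low and Mid: q·9 + (1−q)·4 = q·8 + (1−q)·5 ⟹ 4 + 5q = 5 + 3q ⟹ q = 1/2.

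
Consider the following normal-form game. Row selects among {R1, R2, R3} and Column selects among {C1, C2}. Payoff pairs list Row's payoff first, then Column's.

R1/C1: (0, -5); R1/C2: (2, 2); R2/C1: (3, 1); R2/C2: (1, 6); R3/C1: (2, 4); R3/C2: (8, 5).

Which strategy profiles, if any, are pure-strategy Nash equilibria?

A profile is a Nash equilibrium when each player is best-responding to the other.
Row's best responses — vs C1: R2 (payoff 3); vs C2: R3 (payoff 8).
Column's best responses — vs R1: C2 (payoff 2); vs R2: C2 (payoff 6); vs R3: C2 (payoff 5).
The only mutual best response is (R3, C2); neither player gains by switching there.

(R3, C2)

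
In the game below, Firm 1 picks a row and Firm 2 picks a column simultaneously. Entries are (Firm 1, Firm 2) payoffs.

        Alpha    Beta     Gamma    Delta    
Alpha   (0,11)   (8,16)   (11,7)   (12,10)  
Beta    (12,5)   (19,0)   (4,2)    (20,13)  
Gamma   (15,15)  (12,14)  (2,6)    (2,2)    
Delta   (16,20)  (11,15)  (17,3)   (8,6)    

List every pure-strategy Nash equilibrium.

Find each player's best response to every opponent strategy; NE are the intersections.
Firm 1's best responses — vs Alpha: Delta (payoff 16); vs Beta: Beta (payoff 19); vs Gamma: Delta (payoff 17); vs Delta: Beta (payoff 20).
Firm 2's best responses — vs Alpha: Beta (payoff 16); vs Beta: Delta (payoff 13); vs Gamma: Alpha (payoff 15); vs Delta: Alpha (payoff 20).
Mutual best responses occur at (Beta, Delta) and (Delta, Alpha); at each, neither player gains by switching.

(Beta, Delta) and (Delta, Alpha)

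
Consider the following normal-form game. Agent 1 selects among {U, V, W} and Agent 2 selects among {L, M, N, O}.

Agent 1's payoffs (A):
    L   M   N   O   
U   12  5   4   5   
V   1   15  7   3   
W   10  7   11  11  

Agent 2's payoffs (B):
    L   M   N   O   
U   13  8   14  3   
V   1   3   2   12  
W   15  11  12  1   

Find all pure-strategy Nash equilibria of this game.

There is no pure-strategy Nash equilibrium

A profile is a Nash equilibrium when each player is best-responding to the other.
Agent 1's best responses — vs L: U (payoff 12); vs M: V (payoff 15); vs N: W (payoff 11); vs O: W (payoff 11).
Agent 2's best responses — vs U: N (payoff 14); vs V: O (payoff 12); vs W: L (payoff 15).
No cell has both players best-responding. For instance, Agent 1's best reply to M is V, but against V Agent 2 prefers O over M.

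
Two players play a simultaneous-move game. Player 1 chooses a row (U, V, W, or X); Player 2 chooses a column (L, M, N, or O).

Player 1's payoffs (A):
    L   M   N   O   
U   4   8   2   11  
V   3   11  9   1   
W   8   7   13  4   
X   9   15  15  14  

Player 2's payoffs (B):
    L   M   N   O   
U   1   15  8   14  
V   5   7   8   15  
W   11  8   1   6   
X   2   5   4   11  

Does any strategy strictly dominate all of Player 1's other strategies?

A strategy is strictly dominant if it gives Player 1 a strictly higher payoff than every other strategy, against every choice by the opponent.
X strictly dominates: vs L: 9 > each of {4, 3, 8}; vs M: 15 > each of {8, 11, 7}; vs N: 15 > each of {2, 9, 13}; vs O: 14 > each of {11, 1, 4}.

X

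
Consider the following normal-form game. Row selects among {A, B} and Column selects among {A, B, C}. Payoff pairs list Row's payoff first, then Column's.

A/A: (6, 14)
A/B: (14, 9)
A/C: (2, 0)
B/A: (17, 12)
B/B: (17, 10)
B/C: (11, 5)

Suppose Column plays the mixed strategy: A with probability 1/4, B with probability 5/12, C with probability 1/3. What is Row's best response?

B

Compute Row's expected payoff from each pure strategy against the given mix.
A: (1/4)·6 + (5/12)·14 + (1/3)·2 = 8
B: (1/4)·17 + (5/12)·17 + (1/3)·11 = 15
Highest expected payoff is 15, from B.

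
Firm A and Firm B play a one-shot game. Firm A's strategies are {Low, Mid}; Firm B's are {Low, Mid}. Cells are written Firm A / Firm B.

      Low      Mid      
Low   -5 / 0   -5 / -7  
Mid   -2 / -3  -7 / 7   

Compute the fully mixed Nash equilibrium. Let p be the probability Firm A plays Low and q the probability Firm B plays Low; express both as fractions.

p = 10/17, q = 2/5

In a mixed NE each player is indifferent between their pure strategies, so the opponent's mix sets the indifference.
Firm B indifferent between Low and Mid: p·0 + (1−p)·(-3) = p·(-7) + (1−p)·7 ⟹ (-3) + 3p = 7 + (-14)p ⟹ p = 10/17.
Firm A indifferent between Low and Mid: q·(-5) + (1−q)·(-5) = q·(-2) + (1−q)·(-7) ⟹ (-5) + 0q = (-7) + 5q ⟹ q = 2/5.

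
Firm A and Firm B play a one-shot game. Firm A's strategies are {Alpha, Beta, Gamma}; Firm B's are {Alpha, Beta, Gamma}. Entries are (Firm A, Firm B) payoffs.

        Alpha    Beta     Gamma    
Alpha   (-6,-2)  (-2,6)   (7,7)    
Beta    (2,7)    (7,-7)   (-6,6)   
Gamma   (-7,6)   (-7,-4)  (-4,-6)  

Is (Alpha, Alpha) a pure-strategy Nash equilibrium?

No

Holding Firm B at Alpha: Firm A gets -6 from Alpha but could get 2 by switching to Beta. Firm A has a profitable deviation.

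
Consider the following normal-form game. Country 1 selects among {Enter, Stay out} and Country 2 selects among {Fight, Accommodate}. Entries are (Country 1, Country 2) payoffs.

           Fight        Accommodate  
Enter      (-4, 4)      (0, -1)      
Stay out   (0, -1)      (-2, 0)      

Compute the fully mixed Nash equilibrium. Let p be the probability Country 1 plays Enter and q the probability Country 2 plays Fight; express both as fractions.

Each player's mixing probability is pinned down by making the *other* player indifferent.
Country 2 indifferent between Fight and Accommodate: p·4 + (1−p)·(-1) = p·(-1) + (1−p)·0 ⟹ (-1) + 5p = 0 + (-1)p ⟹ p = 1/6.
Country 1 indifferent between Enter and Stay out: q·(-4) + (1−q)·0 = q·0 + (1−q)·(-2) ⟹ 0 + (-4)q = (-2) + 2q ⟹ q = 1/3.

p = 1/6, q = 1/3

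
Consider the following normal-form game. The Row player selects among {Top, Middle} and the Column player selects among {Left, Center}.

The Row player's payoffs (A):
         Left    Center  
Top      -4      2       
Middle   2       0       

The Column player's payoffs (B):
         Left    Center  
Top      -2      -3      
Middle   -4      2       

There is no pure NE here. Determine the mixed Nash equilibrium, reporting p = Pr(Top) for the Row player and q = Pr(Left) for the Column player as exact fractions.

Each player's mixing probability is pinned down by making the *other* player indifferent.
The Column player indifferent between Left and Center: p·(-2) + (1−p)·(-4) = p·(-3) + (1−p)·2 ⟹ (-4) + 2p = 2 + (-5)p ⟹ p = 6/7.
The Row player indifferent between Top and Middle: q·(-4) + (1−q)·2 = q·2 + (1−q)·0 ⟹ 2 + (-6)q = 0 + 2q ⟹ q = 1/4.

p = 6/7, q = 1/4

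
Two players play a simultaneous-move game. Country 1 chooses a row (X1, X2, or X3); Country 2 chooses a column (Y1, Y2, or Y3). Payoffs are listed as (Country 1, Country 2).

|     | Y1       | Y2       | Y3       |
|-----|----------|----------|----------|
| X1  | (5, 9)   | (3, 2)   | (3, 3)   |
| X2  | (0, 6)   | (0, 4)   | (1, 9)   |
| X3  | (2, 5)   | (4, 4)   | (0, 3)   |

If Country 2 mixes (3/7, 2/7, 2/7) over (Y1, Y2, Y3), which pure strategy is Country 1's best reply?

Compute Country 1's expected payoff from each pure strategy against the given mix.
X1: (3/7)·5 + (2/7)·3 + (2/7)·3 = 27/7
X2: (3/7)·0 + (2/7)·0 + (2/7)·1 = 2/7
X3: (3/7)·2 + (2/7)·4 + (2/7)·0 = 2
Highest expected payoff is 27/7, from X1.

X1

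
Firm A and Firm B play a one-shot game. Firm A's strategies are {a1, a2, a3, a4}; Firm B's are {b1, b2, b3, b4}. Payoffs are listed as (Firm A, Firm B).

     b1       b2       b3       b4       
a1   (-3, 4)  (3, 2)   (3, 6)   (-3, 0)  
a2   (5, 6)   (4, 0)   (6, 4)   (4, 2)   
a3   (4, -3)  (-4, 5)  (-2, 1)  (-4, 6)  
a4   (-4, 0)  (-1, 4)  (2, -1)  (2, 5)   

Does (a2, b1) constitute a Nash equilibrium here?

Yes

Holding Firm B at b1: Firm A gets 5 from a2, versus -3 from a1, 4 from a3, -4 from a4. No profitable deviation for Firm A.
Holding Firm A at a2: Firm B gets 6 from b1, versus 0 from b2, 4 from b3, 2 from b4. No profitable deviation for Firm B either.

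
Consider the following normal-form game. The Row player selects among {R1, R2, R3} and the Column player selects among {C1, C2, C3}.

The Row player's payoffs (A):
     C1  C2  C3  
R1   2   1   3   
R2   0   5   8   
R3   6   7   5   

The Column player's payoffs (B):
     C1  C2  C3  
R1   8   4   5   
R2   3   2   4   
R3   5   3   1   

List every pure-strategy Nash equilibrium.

Check mutual best responses: a cell is a NE iff neither player can gain by unilaterally deviating.
The Row player's best responses — vs C1: R3 (payoff 6); vs C2: R3 (payoff 7); vs C3: R2 (payoff 8).
The Column player's best responses — vs R1: C1 (payoff 8); vs R2: C3 (payoff 4); vs R3: C1 (payoff 5).
Mutual best responses occur at (R2, C3) and (R3, C1); at each, neither player gains by switching.

(R2, C3) and (R3, C1)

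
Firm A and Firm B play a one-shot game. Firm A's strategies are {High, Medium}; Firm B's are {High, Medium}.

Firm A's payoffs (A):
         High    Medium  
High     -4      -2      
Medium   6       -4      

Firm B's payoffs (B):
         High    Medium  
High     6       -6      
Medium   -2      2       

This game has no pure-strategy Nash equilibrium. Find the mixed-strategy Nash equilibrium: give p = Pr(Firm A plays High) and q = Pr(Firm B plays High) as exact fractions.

In a mixed NE each player is indifferent between their pure strategies, so the opponent's mix sets the indifference.
Firm B indifferent between High and Medium: p·6 + (1−p)·(-2) = p·(-6) + (1−p)·2 ⟹ (-2) + 8p = 2 + (-8)p ⟹ p = 1/4.
Firm A indifferent between High and Medium: q·(-4) + (1−q)·(-2) = q·6 + (1−q)·(-4) ⟹ (-2) + (-2)q = (-4) + 10q ⟹ q = 1/6.

p = 1/4, q = 1/6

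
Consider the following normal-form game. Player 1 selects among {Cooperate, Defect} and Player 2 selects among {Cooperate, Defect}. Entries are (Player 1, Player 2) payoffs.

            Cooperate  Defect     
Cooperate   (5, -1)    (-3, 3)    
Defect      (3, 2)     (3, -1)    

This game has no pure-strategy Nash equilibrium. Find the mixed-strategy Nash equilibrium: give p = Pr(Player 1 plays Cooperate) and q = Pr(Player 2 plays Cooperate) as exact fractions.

p = 3/7, q = 3/4

In a mixed NE each player is indifferent between their pure strategies, so the opponent's mix sets the indifference.
Player 2 indifferent between Cooperate and Defect: p·(-1) + (1−p)·2 = p·3 + (1−p)·(-1) ⟹ 2 + (-3)p = (-1) + 4p ⟹ p = 3/7.
Player 1 indifferent between Cooperate and Defect: q·5 + (1−q)·(-3) = q·3 + (1−q)·3 ⟹ (-3) + 8q = 3 + 0q ⟹ q = 3/4.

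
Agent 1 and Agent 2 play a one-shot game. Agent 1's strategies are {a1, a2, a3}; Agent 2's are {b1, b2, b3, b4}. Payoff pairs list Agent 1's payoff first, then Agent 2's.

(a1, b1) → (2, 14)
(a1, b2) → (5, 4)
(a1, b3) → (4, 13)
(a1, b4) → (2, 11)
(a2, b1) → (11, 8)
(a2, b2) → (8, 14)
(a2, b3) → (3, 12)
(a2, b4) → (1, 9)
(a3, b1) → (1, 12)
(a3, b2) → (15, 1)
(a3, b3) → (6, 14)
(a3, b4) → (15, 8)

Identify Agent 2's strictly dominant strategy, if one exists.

No strictly dominant strategy

Check whether one of Agent 2's strategies beats all alternatives regardless of what the opponent does.
b1 is not dominant: against a2, b2 gives 14 > 8.
b2 is not dominant: against a1, b1 gives 14 > 4.
b3 is not dominant: against a1, b1 gives 14 > 13.
b4 is not dominant: against a1, b1 gives 14 > 11.
No single strategy is best against every opponent action.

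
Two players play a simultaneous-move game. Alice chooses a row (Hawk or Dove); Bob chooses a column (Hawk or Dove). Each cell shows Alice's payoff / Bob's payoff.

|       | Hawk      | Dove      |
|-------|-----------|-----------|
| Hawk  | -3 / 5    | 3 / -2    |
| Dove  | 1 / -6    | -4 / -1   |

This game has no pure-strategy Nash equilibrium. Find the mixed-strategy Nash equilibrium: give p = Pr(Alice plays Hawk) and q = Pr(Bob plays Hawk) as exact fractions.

In a mixed NE each player is indifferent between their pure strategies, so the opponent's mix sets the indifference.
Bob indifferent between Hawk and Dove: p·5 + (1−p)·(-6) = p·(-2) + (1−p)·(-1) ⟹ (-6) + 11p = (-1) + (-1)p ⟹ p = 5/12.
Alice indifferent between Hawk and Dove: q·(-3) + (1−q)·3 = q·1 + (1−q)·(-4) ⟹ 3 + (-6)q = (-4) + 5q ⟹ q = 7/11.

p = 5/12, q = 7/11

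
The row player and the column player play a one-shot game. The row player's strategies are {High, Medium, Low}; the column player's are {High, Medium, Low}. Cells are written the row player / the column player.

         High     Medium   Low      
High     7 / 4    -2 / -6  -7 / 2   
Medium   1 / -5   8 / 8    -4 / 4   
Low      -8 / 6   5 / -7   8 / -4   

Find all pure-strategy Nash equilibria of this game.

A profile is a Nash equilibrium when each player is best-responding to the other.
The row player's best responses — vs High: High (payoff 7); vs Medium: Medium (payoff 8); vs Low: Low (payoff 8).
The column player's best responses — vs High: High (payoff 4); vs Medium: Medium (payoff 8); vs Low: High (payoff 6).
Mutual best responses occur at (High, High) and (Medium, Medium); at each, neither player gains by switching.

(High, High) and (Medium, Medium)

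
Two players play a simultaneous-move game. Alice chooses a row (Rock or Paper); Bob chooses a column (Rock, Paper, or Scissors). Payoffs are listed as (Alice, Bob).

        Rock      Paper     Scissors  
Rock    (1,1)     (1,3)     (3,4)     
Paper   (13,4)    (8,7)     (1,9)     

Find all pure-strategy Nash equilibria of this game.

Find each player's best response to every opponent strategy; NE are the intersections.
Alice's best responses — vs Rock: Paper (payoff 13); vs Paper: Paper (payoff 8); vs Scissors: Rock (payoff 3).
Bob's best responses — vs Rock: Scissors (payoff 4); vs Paper: Scissors (payoff 9).
The only mutual best response is (Rock, Scissors); neither player gains by switching there.

(Rock, Scissors)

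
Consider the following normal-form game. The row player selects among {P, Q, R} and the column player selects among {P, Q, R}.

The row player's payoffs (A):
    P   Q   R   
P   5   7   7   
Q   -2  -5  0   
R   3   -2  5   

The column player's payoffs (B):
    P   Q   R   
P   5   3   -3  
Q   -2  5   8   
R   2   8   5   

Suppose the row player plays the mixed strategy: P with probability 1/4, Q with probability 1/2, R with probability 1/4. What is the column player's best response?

Q

Compute the column player's expected payoff from each pure strategy against the given mix.
P: (1/4)·5 + (1/2)·(-2) + (1/4)·2 = 3/4
Q: (1/4)·3 + (1/2)·5 + (1/4)·8 = 21/4
R: (1/4)·(-3) + (1/2)·8 + (1/4)·5 = 9/2
Highest expected payoff is 21/4, from Q.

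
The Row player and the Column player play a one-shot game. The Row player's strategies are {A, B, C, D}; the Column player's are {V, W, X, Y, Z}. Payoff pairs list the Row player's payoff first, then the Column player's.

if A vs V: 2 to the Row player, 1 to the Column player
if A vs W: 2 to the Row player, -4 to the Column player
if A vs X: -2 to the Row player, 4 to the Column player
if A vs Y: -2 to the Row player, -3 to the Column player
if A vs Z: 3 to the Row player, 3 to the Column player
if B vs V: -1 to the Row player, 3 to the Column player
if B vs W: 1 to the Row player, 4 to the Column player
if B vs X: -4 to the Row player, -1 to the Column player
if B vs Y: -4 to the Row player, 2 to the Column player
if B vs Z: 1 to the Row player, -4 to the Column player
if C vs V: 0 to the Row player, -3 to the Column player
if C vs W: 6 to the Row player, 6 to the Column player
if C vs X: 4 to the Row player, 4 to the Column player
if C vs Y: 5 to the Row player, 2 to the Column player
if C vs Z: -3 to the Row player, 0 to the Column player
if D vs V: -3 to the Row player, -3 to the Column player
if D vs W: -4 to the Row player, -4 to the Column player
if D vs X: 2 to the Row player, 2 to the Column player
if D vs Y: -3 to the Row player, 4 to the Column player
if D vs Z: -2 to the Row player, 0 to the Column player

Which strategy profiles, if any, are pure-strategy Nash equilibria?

Find each player's best response to every opponent strategy; NE are the intersections.
The Row player's best responses — vs V: A (payoff 2); vs W: C (payoff 6); vs X: C (payoff 4); vs Y: C (payoff 5); vs Z: A (payoff 3).
The Column player's best responses — vs A: X (payoff 4); vs B: W (payoff 4); vs C: W (payoff 6); vs D: Y (payoff 4).
The only mutual best response is (C, W); neither player gains by switching there.

(C, W)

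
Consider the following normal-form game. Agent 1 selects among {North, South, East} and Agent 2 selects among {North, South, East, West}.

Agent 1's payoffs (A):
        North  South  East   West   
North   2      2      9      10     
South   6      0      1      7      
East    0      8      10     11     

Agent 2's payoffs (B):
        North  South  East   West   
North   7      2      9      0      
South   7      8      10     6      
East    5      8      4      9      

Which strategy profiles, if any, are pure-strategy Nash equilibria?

Find each player's best response to every opponent strategy; NE are the intersections.
Agent 1's best responses — vs North: South (payoff 6); vs South: East (payoff 8); vs East: East (payoff 10); vs West: East (payoff 11).
Agent 2's best responses — vs North: East (payoff 9); vs South: East (payoff 10); vs East: West (payoff 9).
The only mutual best response is (East, West); neither player gains by switching there.

(East, West)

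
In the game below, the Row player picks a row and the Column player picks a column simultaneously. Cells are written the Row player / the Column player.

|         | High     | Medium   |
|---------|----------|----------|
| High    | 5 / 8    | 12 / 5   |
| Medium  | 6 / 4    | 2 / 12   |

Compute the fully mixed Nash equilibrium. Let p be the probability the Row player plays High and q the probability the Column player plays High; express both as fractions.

p = 8/11, q = 10/11

In a mixed NE each player is indifferent between their pure strategies, so the opponent's mix sets the indifference.
The Column player indifferent between High and Medium: p·8 + (1−p)·4 = p·5 + (1−p)·12 ⟹ 4 + 4p = 12 + (-7)p ⟹ p = 8/11.
The Row player indifferent between High and Medium: q·5 + (1−q)·12 = q·6 + (1−q)·2 ⟹ 12 + (-7)q = 2 + 4q ⟹ q = 10/11.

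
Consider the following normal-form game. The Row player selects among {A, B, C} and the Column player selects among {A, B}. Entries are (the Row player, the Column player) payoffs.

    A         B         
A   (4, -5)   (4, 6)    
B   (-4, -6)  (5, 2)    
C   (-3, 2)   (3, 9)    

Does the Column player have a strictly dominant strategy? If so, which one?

A strategy is strictly dominant if it gives the Column player a strictly higher payoff than every other strategy, against every choice by the opponent.
B strictly dominates: vs A: 6 > -5; vs B: 2 > -6; vs C: 9 > 2.

B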